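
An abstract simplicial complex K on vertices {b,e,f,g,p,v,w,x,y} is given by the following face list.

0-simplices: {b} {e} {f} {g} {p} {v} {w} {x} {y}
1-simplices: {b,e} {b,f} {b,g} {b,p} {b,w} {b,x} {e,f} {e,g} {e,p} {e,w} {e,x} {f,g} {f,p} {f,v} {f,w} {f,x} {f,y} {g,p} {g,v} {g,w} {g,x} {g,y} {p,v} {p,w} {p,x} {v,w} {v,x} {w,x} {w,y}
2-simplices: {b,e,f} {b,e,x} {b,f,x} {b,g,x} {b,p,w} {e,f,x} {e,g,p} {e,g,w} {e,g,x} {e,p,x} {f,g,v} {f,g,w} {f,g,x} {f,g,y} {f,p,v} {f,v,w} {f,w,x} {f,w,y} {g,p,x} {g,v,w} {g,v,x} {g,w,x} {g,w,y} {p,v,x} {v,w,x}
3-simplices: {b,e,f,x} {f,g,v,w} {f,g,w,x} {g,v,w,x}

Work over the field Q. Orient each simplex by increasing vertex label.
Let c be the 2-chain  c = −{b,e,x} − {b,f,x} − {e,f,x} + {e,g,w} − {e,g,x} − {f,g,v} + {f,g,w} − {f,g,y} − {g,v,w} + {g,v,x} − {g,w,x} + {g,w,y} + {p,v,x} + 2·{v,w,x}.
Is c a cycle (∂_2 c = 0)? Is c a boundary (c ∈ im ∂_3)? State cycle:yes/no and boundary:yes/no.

n_0=9 n_1=29 n_2=25 n_3=4  [Q]
∂1: piv[be,bf,bg,bp,bw,bx,fv,fy] rk=8  ker:ef,eg,ep,ew,ex,fg,fp,fw,fx,gp,gv,gw,gx,gy,pv,pw,px,vw,vx,wx,wy
∂2: piv[bef,bex,bfx,bgx,bpw,egp,egw,egx,epx,fgv,fgw,fgx,fgy,fpv,fvw,fwx,fwy,gvx,pvx] rk=19  ker:efx,gpx,gvw,gwx,gwy,vwx
∂3: piv[befx,fgvw,fgwx,gvwx] rk=4
∂2c = −{b,e} − {b,f} + 2·{b,x} − {e,f} − {e,w} + {e,x} − {f,g} + {f,v} − {f,w} − 2·{f,x} + {f,y} − {g,v} + 3·{g,w} − {g,x} − 2·{g,y} + {p,v} − {p,x} + {v,w} + {w,x} + {w,y}

cycle:no boundary:no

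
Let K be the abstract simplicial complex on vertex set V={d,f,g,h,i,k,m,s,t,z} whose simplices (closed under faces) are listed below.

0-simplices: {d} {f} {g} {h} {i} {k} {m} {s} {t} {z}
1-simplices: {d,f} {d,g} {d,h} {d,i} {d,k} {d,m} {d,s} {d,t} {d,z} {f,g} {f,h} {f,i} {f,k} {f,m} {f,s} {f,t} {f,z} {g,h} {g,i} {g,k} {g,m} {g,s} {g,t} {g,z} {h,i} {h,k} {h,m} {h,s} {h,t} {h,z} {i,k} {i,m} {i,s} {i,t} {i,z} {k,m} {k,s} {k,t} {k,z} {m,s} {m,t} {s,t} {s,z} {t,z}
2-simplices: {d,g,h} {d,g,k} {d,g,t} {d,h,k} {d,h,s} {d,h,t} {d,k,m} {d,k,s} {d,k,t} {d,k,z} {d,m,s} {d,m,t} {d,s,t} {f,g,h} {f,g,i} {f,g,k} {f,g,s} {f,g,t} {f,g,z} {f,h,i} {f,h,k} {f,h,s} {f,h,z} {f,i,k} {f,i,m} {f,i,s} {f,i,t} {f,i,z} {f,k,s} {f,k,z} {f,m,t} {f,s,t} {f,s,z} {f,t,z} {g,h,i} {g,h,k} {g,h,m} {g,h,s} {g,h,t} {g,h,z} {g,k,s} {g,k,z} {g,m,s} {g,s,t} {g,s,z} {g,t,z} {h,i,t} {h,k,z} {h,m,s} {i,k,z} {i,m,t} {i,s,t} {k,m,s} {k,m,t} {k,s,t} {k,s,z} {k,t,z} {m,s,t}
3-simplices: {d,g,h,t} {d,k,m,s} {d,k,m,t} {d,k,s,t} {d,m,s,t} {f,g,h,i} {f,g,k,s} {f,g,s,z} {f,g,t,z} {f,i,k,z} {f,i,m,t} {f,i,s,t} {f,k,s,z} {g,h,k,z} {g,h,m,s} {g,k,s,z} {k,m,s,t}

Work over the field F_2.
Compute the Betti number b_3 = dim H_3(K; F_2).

b_3=1

n_0=10 n_1=44 n_2=58 n_3=17  [Z2]
∂1: piv[df,dg,dh,di,dk,dm,ds,dt,dz] rk=9  ker:fg,fh,fi,fk,fm,fs,ft,fz,gh,gi,gk,gm,gs,gt,gz,hi,hk,hm,hs,ht,hz,ik,im,is,it,iz,km,ks,kt,kz,ms,mt,st,sz,tz
∂2: piv[dgh,dgk,dgt,dhk,dhs,dht,dkm,dks,dkt,dkz,dms,dmt,dst,fgh,fgi,fgk,fgs,fgt,fgz,fhi,fhs,fhz,fik,fim,fis,fit,fiz,fkz,fmt,fsz,ftz,ghm,gms] rk=33  ker:fhk,fks,fst,ghi,ghk,ghs,ght,ghz,gks,gkz,gst,gsz,gtz,hit,hkz,hms,ikz,imt,ist,kms,kmt,kst,ksz,ktz,mst
∂3: piv[dght,dkms,dkmt,dkst,dmst,fghi,fgks,fgsz,fgtz,fikz,fimt,fist,fksz,ghkz,ghms,gksz] rk=16  ker:kmst
b_3=(17−16)−0=1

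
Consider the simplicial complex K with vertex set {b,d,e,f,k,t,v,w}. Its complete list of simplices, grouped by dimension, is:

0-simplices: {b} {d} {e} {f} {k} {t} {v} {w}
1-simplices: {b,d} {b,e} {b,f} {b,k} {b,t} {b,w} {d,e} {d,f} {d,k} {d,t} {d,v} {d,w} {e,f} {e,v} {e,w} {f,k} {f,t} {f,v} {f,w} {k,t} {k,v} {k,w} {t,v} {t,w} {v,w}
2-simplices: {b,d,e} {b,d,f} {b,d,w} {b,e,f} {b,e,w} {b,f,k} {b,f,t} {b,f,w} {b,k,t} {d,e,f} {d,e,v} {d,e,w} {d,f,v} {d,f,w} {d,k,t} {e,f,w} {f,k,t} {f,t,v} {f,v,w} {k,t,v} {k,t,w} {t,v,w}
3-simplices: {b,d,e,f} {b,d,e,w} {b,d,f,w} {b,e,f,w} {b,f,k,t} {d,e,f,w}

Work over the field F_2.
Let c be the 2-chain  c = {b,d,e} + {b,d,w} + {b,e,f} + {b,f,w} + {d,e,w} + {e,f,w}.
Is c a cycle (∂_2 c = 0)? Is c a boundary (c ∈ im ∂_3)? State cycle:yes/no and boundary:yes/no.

n_0=8 n_1=25 n_2=22 n_3=6  [Z2]
∂1: piv[bd,be,bf,bk,bt,bw,dv] rk=7  ker:de,df,dk,dt,dw,ef,ev,ew,fk,ft,fv,fw,kt,kv,kw,tv,tw,vw
∂2: piv[bde,bdf,bdw,bef,bew,bfk,bft,bfw,bkt,dev,dfv,dkt,ftv,fvw,ktv,ktw,tvw] rk=17  ker:def,dew,dfw,efw,fkt
∂3: piv[bdef,bdew,bdfw,befw,bfkt] rk=5  ker:defw
∂2c = 0
c vs im∂3: reduces to 0 ⇒ boundary

cycle:yes boundary:yes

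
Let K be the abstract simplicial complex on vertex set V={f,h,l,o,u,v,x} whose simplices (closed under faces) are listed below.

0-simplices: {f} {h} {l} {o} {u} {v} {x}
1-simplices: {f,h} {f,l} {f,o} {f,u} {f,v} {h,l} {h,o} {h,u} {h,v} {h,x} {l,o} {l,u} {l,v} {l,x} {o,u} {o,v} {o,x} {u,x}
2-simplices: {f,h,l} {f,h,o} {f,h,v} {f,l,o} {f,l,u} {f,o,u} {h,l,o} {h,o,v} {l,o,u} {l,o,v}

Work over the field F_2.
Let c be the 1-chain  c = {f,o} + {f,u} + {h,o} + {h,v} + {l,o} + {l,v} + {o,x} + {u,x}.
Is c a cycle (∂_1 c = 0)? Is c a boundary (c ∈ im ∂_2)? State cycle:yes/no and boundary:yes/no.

n_0=7 n_1=18 n_2=10  [Z2]
∂1: piv[fh,fl,fo,fu,fv,hx] rk=6  ker:hl,ho,hu,hv,lo,lu,lv,lx,ou,ov,ox,ux
∂2: piv[fhl,fho,fhv,flo,flu,fou,hov,lov] rk=8  ker:hlo,lou
∂1c = 0
c vs im∂2: residual ≠ 0 ⇒ not boundary

cycle:yes boundary:no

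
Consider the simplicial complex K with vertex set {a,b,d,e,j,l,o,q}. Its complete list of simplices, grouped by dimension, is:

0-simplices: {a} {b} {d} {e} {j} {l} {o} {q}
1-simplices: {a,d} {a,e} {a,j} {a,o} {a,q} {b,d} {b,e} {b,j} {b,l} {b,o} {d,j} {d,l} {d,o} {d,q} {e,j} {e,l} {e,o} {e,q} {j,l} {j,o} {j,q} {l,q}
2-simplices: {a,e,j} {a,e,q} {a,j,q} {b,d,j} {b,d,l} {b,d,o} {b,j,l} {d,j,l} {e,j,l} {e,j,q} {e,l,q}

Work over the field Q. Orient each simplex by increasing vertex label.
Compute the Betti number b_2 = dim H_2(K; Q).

n_0=8 n_1=22 n_2=11  [Q]
∂1: piv[ad,ae,aj,ao,aq,bd,bl] rk=7  ker:be,bj,bo,dj,dl,do,dq,ej,el,eo,eq,jl,jo,jq,lq
∂2: piv[aej,aeq,ajq,bdj,bdl,bdo,bjl,ejl,elq] rk=9  ker:djl,ejq
b_2=(11−9)−0=2

b_2=2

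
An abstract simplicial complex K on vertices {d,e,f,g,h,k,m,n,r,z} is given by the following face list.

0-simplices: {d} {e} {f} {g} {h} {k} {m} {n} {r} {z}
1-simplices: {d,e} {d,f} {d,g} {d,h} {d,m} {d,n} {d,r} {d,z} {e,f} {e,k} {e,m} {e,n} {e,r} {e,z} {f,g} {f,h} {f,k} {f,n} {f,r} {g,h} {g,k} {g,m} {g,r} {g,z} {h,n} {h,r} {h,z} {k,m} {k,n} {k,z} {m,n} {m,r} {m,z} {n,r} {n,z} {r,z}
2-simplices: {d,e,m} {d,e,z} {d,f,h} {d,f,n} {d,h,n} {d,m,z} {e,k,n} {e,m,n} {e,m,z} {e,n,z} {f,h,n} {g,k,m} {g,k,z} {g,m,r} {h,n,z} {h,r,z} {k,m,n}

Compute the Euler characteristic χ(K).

χ(K)=-9

n_0=10 n_1=36 n_2=17
χ=+10−36+17=-9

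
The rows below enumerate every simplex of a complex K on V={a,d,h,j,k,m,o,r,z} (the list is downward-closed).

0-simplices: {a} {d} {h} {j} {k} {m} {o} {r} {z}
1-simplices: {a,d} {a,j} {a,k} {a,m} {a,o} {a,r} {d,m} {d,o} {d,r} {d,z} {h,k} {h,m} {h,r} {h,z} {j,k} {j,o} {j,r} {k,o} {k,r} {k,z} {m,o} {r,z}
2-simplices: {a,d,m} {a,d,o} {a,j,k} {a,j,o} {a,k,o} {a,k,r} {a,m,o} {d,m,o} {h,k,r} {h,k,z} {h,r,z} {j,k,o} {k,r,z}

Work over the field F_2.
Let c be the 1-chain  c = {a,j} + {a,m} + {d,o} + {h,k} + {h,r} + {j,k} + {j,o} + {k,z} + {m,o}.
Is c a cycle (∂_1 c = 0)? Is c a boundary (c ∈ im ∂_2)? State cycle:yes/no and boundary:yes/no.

n_0=9 n_1=22 n_2=13  [Z2]
∂1: piv[ad,aj,ak,am,ao,ar,dz,hk] rk=8  ker:dm,do,dr,hm,hr,hz,jk,jo,jr,ko,kr,kz,mo,rz
∂2: piv[adm,ado,ajk,ajo,ako,akr,amo,hkr,hkz,hrz] rk=10  ker:dmo,jko,krz
∂1c = {d} + {j} + {k} + {o} + {r} + {z}

cycle:no boundary:no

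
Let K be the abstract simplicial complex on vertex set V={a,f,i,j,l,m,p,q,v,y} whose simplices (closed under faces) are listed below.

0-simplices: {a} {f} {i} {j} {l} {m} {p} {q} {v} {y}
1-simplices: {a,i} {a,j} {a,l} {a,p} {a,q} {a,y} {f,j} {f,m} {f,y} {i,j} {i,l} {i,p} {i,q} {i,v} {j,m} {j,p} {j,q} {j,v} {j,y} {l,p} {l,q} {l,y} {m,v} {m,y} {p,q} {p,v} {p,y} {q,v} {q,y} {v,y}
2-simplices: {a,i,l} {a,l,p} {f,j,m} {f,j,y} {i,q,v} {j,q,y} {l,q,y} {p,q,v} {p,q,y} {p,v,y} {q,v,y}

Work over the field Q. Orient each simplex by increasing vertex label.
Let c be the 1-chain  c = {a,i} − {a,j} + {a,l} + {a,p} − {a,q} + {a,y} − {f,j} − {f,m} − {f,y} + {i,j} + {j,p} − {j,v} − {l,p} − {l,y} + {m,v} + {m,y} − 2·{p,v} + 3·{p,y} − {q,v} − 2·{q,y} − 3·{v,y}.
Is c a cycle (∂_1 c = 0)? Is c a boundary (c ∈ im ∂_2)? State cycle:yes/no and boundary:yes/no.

n_0=10 n_1=30 n_2=11  [Q]
∂1: piv[ai,aj,al,ap,aq,ay,fj,fm,iv] rk=9  ker:fy,ij,il,ip,iq,jm,jp,jq,jv,jy,lp,lq,ly,mv,my,pq,pv,py,qv,qy,vy
∂2: piv[ail,alp,fjm,fjy,iqv,jqy,lqy,pqv,pqy,pvy] rk=10  ker:qvy
∂1c = −2·{a} + 3·{f} − {j} + 3·{l} − 3·{m} + 2·{q} − 2·{y}

cycle:no boundary:no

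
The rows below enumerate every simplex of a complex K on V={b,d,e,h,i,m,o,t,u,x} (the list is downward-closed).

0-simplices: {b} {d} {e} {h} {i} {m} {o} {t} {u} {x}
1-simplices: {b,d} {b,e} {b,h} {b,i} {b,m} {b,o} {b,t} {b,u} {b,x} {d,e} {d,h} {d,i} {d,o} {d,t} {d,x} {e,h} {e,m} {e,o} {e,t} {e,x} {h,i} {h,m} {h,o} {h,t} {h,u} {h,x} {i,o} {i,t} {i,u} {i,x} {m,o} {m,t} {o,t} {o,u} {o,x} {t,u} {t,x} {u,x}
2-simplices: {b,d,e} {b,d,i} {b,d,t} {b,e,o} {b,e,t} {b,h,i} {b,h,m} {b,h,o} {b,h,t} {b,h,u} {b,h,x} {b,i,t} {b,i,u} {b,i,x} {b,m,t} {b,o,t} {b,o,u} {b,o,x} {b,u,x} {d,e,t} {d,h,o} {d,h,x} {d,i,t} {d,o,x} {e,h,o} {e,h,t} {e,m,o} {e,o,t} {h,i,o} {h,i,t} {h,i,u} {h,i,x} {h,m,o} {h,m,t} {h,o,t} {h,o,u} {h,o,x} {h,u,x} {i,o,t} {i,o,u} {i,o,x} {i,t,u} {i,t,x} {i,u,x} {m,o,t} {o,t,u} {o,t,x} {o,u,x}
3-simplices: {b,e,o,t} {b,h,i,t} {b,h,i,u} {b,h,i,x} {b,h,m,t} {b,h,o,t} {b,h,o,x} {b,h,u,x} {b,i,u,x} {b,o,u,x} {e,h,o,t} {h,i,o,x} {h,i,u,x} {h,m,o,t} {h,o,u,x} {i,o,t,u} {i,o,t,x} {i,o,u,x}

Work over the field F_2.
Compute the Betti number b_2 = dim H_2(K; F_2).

b_2=4

n_0=10 n_1=38 n_2=48 n_3=18  [Z2]
∂1: piv[bd,be,bh,bi,bm,bo,bt,bu,bx] rk=9  ker:de,dh,di,do,dt,dx,eh,em,eo,et,ex,hi,hm,ho,ht,hu,hx,io,it,iu,ix,mo,mt,ot,ou,ox,tu,tx,ux
∂2: piv[bde,bdi,bdt,beo,bet,bhi,bhm,bho,bht,bhu,bhx,bit,biu,bix,bmt,bot,bou,box,bux,dho,dhx,eho,emo,hio,hmo,itu,itx] rk=27  ker:det,dit,dox,eht,eot,hit,hiu,hix,hmt,hot,hou,hox,hux,iot,iou,iox,iux,mot,otu,otx,oux
∂3: piv[beot,bhit,bhiu,bhix,bhmt,bhot,bhox,bhux,biux,boux,ehot,hiox,hmot,houx,iotu,iotx,ioux] rk=17  ker:hiux
b_2=(48−27)−17=4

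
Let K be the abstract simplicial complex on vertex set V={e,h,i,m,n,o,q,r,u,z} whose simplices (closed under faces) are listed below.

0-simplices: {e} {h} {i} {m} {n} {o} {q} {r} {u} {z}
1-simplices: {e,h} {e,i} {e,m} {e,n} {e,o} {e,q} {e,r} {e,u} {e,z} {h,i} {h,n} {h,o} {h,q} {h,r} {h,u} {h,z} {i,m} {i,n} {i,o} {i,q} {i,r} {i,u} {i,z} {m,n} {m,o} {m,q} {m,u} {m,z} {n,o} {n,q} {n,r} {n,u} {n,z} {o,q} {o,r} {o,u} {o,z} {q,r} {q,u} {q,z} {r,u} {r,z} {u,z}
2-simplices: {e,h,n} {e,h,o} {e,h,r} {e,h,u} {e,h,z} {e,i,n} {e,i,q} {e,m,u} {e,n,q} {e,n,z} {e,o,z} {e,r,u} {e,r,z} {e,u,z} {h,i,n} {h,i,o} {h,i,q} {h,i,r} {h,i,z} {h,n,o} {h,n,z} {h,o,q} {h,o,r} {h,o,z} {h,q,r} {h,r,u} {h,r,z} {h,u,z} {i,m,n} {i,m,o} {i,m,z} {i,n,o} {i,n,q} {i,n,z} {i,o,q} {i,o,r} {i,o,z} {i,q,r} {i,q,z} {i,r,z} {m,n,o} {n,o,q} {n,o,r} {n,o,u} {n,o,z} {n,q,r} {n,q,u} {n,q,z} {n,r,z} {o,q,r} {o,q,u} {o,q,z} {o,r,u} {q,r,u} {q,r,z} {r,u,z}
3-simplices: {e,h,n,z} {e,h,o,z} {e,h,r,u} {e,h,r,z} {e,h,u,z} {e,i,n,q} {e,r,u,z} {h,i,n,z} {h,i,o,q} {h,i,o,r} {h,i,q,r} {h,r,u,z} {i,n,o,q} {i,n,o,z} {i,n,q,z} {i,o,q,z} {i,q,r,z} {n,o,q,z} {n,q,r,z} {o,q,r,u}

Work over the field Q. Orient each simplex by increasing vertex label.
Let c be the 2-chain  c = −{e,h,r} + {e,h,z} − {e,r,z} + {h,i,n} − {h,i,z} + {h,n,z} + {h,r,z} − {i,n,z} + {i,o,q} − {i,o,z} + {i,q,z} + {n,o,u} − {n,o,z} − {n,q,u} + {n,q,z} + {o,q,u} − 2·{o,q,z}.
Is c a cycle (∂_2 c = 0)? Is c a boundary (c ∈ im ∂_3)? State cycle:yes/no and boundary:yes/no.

cycle:yes boundary:no

n_0=10 n_1=43 n_2=56 n_3=20  [Q]
∂1: piv[eh,ei,em,en,eo,eq,er,eu,ez] rk=9  ker:hi,hn,ho,hq,hr,hu,hz,im,in,io,iq,ir,iu,iz,mn,mo,mq,mu,mz,no,nq,nr,nu,nz,oq,or,ou,oz,qr,qu,qz,ru,rz,uz
∂2: piv[ehn,eho,ehr,ehu,ehz,ein,eiq,emu,enq,enz,eoz,eru,erz,euz,hin,hio,hiq,hir,hiz,hno,hoq,hor,hqr,imn,imo,imz,iqz,nor,nou,nqu,oru] rk=31  ker:hnz,hoz,hru,hrz,huz,ino,inq,inz,ioq,ior,ioz,iqr,irz,mno,noq,noz,nqr,nqz,nrz,oqr,oqu,oqz,qru,qrz,ruz
∂3: piv[ehnz,ehoz,ehru,ehrz,ehuz,einq,eruz,hinz,hioq,hior,hiqr,inoq,inoz,inqz,ioqz,iqrz,nqrz,oqru] rk=18  ker:hruz,noqz
∂2c = 0
c vs im∂3: residual ≠ 0 ⇒ not boundary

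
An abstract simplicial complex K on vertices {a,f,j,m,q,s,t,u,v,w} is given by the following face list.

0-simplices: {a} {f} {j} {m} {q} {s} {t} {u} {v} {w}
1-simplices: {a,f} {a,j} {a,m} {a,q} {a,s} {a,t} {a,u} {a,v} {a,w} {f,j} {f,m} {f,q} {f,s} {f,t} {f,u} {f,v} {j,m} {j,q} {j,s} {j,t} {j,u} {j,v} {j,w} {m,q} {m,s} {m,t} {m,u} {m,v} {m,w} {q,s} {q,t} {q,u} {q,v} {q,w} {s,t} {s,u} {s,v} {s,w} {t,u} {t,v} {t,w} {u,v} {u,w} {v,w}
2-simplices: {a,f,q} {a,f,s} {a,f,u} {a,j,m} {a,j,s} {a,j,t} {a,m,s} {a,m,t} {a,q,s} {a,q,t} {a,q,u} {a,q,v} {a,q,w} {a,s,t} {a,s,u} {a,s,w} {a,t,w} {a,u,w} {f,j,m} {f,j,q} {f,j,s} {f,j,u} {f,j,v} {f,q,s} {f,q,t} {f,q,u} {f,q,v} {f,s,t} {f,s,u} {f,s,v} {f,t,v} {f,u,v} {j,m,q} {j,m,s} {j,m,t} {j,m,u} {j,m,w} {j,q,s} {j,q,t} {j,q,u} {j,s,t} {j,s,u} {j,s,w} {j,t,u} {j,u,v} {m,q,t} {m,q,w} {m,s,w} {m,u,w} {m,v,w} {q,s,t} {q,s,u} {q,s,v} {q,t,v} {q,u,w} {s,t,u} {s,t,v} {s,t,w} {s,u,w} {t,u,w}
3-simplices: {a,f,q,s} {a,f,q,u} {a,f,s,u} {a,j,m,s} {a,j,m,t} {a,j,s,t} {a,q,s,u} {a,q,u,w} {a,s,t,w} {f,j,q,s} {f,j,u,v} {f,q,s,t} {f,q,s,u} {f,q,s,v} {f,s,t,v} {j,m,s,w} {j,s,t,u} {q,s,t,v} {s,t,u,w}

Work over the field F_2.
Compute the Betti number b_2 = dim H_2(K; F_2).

b_2=8

n_0=10 n_1=44 n_2=60 n_3=19  [Z2]
∂1: piv[af,aj,am,aq,as,at,au,av,aw] rk=9  ker:fj,fm,fq,fs,ft,fu,fv,jm,jq,js,jt,ju,jv,jw,mq,ms,mt,mu,mv,mw,qs,qt,qu,qv,qw,st,su,sv,sw,tu,tv,tw,uv,uw,vw
∂2: piv[afq,afs,afu,ajm,ajs,ajt,ams,amt,aqs,aqt,aqu,aqv,aqw,ast,asu,asw,atw,auw,fjm,fjq,fjs,fju,fjv,fqt,fqv,fsv,ftv,fuv,jmq,jmu,jmw,jsw,jtu,mvw] rk=34  ker:fqs,fqu,fst,fsu,jms,jmt,jqs,jqt,jqu,jst,jsu,juv,mqt,mqw,msw,muw,qst,qsu,qsv,qtv,quw,stu,stv,stw,suw,tuw
∂3: piv[afqs,afqu,afsu,ajms,ajmt,ajst,aqsu,aquw,astw,fjqs,fjuv,fqst,fqsv,fstv,jmsw,jstu,qstv,stuw] rk=18  ker:fqsu
b_2=(60−34)−18=8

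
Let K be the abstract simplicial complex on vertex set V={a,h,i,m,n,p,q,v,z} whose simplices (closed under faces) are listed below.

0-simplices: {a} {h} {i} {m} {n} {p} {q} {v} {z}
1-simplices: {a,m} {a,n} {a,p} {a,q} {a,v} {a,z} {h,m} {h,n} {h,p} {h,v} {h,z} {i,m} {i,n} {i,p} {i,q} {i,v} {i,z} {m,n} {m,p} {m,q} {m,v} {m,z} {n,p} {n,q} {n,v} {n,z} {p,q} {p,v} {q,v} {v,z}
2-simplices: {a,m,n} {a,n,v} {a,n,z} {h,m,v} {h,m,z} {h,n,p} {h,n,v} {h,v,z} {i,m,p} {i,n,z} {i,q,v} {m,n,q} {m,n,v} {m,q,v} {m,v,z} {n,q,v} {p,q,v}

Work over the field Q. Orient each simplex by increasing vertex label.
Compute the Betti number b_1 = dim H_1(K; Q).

b_1=7

n_0=9 n_1=30 n_2=17  [Q]
∂1: piv[am,an,ap,aq,av,az,hm,im] rk=8  ker:hn,hp,hv,hz,in,ip,iq,iv,iz,mn,mp,mq,mv,mz,np,nq,nv,nz,pq,pv,qv,vz
∂2: piv[amn,anv,anz,hmv,hmz,hnp,hnv,hvz,imp,inz,iqv,mnq,mnv,mqv,pqv] rk=15  ker:mvz,nqv
b_1=(30−8)−15=7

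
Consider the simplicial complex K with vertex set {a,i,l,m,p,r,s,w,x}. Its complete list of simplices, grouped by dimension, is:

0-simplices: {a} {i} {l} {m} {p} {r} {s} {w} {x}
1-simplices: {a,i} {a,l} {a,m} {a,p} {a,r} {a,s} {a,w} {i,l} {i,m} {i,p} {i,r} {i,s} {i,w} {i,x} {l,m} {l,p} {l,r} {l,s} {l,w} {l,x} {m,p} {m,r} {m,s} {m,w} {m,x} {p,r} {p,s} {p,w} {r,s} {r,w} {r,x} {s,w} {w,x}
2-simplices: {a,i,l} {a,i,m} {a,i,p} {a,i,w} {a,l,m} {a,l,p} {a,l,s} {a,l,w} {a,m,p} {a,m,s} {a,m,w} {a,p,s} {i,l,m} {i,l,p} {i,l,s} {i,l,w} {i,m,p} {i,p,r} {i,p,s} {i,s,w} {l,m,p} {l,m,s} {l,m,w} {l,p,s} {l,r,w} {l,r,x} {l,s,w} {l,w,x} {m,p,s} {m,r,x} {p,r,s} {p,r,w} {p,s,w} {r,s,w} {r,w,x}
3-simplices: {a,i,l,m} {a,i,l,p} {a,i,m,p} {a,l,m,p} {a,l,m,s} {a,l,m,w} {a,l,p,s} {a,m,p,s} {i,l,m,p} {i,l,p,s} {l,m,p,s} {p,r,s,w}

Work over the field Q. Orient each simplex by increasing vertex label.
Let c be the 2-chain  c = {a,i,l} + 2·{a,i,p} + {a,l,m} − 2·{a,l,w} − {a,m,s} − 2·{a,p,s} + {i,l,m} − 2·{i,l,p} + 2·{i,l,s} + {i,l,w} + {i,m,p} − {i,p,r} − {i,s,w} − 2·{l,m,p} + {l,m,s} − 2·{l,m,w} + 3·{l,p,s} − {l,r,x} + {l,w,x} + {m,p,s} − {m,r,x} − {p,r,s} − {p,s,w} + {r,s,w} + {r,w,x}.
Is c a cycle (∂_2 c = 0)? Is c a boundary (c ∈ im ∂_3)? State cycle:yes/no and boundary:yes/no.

cycle:no boundary:no

n_0=9 n_1=33 n_2=35 n_3=12  [Q]
∂1: piv[ai,al,am,ap,ar,as,aw,ix] rk=8  ker:il,im,ip,ir,is,iw,lm,lp,lr,ls,lw,lx,mp,mr,ms,mw,mx,pr,ps,pw,rs,rw,rx,sw,wx
∂2: piv[ail,aim,aip,aiw,alm,alp,als,alw,amp,ams,amw,aps,ils,ipr,isw,lrw,lrx,lwx,mrx,prs,prw,psw] rk=22  ker:ilm,ilp,ilw,imp,ips,lmp,lms,lmw,lps,lsw,mps,rsw,rwx
∂3: piv[ailm,ailp,aimp,almp,alms,almw,alps,amps,ilps,prsw] rk=10  ker:ilmp,lmps
∂2c = 3·{a,i} − 2·{a,l} − 2·{a,m} − 4·{a,p} + 3·{a,s} + 2·{a,w} + 3·{i,l} + 2·{i,p} + {i,r} − 3·{i,s} − {l,m} + 3·{l,p} − {l,r} − 2·{l,s} + 2·{l,w} − {m,r} − {m,s} − 2·{m,w} + {m,x} − 2·{p,r} + 2·{p,s} + {p,w} − 3·{r,x} − {s,w} + 2·{w,x}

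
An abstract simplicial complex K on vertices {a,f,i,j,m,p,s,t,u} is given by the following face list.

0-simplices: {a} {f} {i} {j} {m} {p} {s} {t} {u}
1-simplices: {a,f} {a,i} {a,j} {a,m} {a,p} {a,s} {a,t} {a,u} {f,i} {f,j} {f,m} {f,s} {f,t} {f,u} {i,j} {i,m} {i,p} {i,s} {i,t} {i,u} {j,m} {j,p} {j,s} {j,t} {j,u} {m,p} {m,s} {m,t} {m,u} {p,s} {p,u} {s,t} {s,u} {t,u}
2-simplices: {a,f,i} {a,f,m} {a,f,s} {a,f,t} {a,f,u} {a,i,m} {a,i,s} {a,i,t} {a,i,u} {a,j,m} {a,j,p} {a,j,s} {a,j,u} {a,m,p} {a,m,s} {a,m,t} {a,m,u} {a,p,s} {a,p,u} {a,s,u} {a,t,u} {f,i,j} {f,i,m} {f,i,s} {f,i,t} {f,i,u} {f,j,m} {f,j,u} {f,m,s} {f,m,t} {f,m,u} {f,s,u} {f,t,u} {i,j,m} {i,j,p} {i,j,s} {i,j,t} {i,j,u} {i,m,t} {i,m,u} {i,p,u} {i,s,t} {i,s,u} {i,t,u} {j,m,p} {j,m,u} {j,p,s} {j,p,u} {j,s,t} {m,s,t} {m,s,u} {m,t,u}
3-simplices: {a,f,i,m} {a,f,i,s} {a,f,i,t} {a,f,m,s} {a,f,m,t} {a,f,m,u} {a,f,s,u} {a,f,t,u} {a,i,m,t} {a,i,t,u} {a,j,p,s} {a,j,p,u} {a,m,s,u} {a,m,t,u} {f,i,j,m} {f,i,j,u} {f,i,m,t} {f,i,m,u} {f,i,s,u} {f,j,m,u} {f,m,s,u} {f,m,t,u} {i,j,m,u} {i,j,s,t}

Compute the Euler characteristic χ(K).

n_0=9 n_1=34 n_2=52 n_3=24
χ=+9−34+52−24=3

χ(K)=3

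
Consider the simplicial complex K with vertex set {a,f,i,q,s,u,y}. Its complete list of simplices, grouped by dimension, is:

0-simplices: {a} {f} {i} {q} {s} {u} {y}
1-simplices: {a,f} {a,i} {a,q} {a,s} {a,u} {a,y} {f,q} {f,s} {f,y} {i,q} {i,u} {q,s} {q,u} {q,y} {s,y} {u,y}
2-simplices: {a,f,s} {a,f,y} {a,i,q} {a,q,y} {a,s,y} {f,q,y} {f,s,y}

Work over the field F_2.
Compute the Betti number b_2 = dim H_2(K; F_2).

n_0=7 n_1=16 n_2=7  [Z2]
∂1: piv[af,ai,aq,as,au,ay] rk=6  ker:fq,fs,fy,iq,iu,qs,qu,qy,sy,uy
∂2: piv[afs,afy,aiq,aqy,asy,fqy] rk=6  ker:fsy
b_2=(7−6)−0=1

b_2=1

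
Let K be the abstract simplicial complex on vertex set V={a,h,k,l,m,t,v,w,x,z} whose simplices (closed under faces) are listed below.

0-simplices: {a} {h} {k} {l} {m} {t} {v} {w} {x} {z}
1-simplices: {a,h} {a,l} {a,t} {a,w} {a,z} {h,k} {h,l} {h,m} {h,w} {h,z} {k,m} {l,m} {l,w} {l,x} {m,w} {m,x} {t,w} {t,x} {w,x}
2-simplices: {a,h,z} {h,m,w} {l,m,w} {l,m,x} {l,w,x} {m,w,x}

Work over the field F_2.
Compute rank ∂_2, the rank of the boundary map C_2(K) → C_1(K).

rank∂_2=5

n_0=10 n_1=19 n_2=6  [Z2]
∂1: piv[ah,al,at,aw,az,hk,hm,lx] rk=8  ker:hl,hw,hz,km,lm,lw,mw,mx,tw,tx,wx
∂2: piv[ahz,hmw,lmw,lmx,lwx] rk=5  ker:mwx
rk∂_2=5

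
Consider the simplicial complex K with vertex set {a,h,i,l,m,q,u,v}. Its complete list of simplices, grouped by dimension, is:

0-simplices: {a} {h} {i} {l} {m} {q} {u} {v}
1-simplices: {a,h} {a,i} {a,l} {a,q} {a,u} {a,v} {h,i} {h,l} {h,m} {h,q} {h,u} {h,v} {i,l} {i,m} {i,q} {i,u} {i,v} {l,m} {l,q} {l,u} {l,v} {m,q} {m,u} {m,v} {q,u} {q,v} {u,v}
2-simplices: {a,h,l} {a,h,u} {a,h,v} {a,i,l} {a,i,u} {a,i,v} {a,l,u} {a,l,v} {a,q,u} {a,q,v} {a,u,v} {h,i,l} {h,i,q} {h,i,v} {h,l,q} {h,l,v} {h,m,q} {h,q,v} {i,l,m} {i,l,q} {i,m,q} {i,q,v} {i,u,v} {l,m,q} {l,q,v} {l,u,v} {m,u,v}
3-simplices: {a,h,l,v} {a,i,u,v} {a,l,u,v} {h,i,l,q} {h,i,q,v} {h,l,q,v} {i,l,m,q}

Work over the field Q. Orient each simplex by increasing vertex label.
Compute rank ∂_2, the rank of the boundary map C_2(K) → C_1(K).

rank∂_2=19

n_0=8 n_1=27 n_2=27 n_3=7  [Q]
∂1: piv[ah,ai,al,aq,au,av,hm] rk=7  ker:hi,hl,hq,hu,hv,il,im,iq,iu,iv,lm,lq,lu,lv,mq,mu,mv,qu,qv,uv
∂2: piv[ahl,ahu,ahv,ail,aiu,aiv,alu,alv,aqu,aqv,auv,hil,hiq,hlq,hmq,hqv,ilm,imq,muv] rk=19  ker:hiv,hlv,ilq,iqv,iuv,lmq,lqv,luv
∂3: piv[ahlv,aiuv,aluv,hilq,hiqv,hlqv,ilmq] rk=7
rk∂_2=19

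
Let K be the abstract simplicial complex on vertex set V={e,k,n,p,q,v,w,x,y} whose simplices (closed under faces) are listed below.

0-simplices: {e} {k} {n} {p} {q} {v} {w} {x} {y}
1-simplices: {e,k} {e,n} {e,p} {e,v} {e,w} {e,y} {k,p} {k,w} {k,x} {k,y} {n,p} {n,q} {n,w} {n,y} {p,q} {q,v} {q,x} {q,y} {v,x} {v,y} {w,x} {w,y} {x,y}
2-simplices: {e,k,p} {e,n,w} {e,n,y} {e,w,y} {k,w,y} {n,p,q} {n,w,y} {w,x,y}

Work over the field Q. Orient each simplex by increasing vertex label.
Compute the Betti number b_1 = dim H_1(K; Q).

b_1=8

n_0=9 n_1=23 n_2=8  [Q]
∂1: piv[ek,en,ep,ev,ew,ey,kx,nq] rk=8  ker:kp,kw,ky,np,nw,ny,pq,qv,qx,qy,vx,vy,wx,wy,xy
∂2: piv[ekp,enw,eny,ewy,kwy,npq,wxy] rk=7  ker:nwy
b_1=(23−8)−7=8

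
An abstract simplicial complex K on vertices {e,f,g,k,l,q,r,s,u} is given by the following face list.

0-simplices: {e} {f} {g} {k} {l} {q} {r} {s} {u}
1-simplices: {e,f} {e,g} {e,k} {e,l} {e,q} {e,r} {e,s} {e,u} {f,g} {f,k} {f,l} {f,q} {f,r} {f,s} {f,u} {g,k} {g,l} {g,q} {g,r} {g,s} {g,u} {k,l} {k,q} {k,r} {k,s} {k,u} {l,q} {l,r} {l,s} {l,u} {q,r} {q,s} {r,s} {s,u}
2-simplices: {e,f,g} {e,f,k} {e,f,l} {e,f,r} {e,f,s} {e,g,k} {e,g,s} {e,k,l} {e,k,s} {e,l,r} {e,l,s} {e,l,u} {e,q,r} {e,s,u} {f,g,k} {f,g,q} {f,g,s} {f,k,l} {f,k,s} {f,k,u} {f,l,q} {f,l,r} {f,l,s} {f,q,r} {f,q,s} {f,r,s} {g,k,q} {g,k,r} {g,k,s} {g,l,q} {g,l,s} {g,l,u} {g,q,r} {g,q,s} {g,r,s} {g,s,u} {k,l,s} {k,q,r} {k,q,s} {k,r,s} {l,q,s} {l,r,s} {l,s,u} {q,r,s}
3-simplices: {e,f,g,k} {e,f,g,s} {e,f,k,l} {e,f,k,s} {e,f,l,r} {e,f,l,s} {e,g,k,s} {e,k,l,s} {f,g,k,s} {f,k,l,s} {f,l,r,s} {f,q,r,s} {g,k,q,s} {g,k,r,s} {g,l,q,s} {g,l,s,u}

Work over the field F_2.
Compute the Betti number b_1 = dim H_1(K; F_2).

n_0=9 n_1=34 n_2=44 n_3=16  [Z2]
∂1: piv[ef,eg,ek,el,eq,er,es,eu] rk=8  ker:fg,fk,fl,fq,fr,fs,fu,gk,gl,gq,gr,gs,gu,kl,kq,kr,ks,ku,lq,lr,ls,lu,qr,qs,rs,su
∂2: piv[efg,efk,efl,efr,efs,egk,egs,ekl,eks,elr,els,elu,eqr,esu,fgq,fku,flq,fqr,fqs,frs,gkq,gkr,glq,glu,gqr] rk=25  ker:fgk,fgs,fkl,fks,flr,fls,gks,gls,gqs,grs,gsu,kls,kqr,kqs,krs,lqs,lrs,lsu,qrs
∂3: piv[efgk,efgs,efkl,efks,eflr,efls,egks,ekls,flrs,fqrs,gkqs,gkrs,glqs,glsu] rk=14  ker:fgks,fkls
b_1=(34−8)−25=1

b_1=1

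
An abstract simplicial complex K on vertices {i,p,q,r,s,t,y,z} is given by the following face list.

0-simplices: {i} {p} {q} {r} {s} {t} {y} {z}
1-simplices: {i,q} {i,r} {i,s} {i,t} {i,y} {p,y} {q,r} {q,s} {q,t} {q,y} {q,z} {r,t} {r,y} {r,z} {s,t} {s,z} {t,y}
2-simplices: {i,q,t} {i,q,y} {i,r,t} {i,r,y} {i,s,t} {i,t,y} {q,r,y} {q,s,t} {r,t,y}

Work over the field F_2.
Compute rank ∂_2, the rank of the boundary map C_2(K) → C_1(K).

rank∂_2=8

n_0=8 n_1=17 n_2=9  [Z2]
∂1: piv[iq,ir,is,it,iy,py,qz] rk=7  ker:qr,qs,qt,qy,rt,ry,rz,st,sz,ty
∂2: piv[iqt,iqy,irt,iry,ist,ity,qry,qst] rk=8  ker:rty
rk∂_2=8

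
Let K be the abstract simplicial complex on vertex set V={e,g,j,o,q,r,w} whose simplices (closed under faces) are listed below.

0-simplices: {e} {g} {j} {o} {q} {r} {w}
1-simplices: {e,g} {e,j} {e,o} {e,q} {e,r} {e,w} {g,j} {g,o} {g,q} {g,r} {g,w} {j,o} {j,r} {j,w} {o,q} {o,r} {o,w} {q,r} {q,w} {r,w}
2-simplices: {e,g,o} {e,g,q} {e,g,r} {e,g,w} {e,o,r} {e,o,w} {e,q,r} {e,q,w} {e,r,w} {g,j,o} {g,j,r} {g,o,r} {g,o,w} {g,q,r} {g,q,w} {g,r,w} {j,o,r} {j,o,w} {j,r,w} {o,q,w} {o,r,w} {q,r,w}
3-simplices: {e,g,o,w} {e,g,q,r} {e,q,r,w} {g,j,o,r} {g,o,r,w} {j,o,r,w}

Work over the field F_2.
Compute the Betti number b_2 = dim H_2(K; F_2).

b_2=3

n_0=7 n_1=20 n_2=22 n_3=6  [Z2]
∂1: piv[eg,ej,eo,eq,er,ew] rk=6  ker:gj,go,gq,gr,gw,jo,jr,jw,oq,or,ow,qr,qw,rw
∂2: piv[ego,egq,egr,egw,eor,eow,eqr,eqw,erw,gjo,gjr,jow,oqw] rk=13  ker:gor,gow,gqr,gqw,grw,jor,jrw,orw,qrw
∂3: piv[egow,egqr,eqrw,gjor,gorw,jorw] rk=6
b_2=(22−13)−6=3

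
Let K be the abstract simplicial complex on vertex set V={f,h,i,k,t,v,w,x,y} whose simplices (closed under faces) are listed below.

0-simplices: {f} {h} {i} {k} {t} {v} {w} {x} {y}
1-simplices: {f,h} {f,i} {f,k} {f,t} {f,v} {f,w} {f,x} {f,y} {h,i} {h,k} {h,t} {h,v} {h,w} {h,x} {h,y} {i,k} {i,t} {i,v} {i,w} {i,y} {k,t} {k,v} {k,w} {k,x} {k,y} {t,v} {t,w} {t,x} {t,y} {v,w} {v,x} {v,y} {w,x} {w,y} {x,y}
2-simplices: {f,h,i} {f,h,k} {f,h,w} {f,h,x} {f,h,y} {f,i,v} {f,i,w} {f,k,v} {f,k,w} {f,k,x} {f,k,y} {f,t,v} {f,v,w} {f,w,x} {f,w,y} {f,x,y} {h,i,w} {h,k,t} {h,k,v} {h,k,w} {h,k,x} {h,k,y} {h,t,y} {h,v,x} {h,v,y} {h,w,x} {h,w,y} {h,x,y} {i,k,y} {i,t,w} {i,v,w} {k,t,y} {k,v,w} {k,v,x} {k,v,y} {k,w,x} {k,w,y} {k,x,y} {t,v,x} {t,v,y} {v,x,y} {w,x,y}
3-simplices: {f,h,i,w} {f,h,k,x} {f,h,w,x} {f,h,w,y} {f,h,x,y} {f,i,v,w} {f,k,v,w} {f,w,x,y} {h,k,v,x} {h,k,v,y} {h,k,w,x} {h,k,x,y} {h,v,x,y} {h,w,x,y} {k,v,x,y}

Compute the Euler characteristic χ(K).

n_0=9 n_1=35 n_2=42 n_3=15
χ=+9−35+42−15=1

χ(K)=1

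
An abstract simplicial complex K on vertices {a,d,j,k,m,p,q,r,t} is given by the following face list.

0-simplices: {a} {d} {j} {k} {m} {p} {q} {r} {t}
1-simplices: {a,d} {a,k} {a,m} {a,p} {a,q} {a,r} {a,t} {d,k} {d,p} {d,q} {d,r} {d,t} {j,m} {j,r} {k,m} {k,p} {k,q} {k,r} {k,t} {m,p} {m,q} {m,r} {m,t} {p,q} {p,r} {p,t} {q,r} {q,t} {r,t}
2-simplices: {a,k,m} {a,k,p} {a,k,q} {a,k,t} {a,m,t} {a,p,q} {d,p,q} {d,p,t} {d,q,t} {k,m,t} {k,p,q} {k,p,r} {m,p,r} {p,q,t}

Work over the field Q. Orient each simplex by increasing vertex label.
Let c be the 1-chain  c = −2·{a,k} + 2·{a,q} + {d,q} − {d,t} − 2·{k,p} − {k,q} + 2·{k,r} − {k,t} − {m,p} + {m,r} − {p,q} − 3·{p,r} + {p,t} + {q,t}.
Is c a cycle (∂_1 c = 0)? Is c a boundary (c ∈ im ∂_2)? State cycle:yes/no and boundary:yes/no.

n_0=9 n_1=29 n_2=14  [Q]
∂1: piv[ad,ak,am,ap,aq,ar,at,jm] rk=8  ker:dk,dp,dq,dr,dt,jr,km,kp,kq,kr,kt,mp,mq,mr,mt,pq,pr,pt,qr,qt,rt
∂2: piv[akm,akp,akq,akt,amt,apq,dpq,dpt,dqt,kpr,mpr] rk=11  ker:kmt,kpq,pqt
∂1c = 0
c vs im∂2: residual ≠ 0 ⇒ not boundary

cycle:yes boundary:no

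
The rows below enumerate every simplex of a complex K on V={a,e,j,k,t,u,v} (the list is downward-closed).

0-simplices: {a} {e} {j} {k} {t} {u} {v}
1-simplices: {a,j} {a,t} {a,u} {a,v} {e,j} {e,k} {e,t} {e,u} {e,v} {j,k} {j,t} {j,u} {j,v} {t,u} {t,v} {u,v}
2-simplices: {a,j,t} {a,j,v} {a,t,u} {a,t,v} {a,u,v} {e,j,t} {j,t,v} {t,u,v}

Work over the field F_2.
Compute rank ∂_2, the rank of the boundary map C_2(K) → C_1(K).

rank∂_2=6

n_0=7 n_1=16 n_2=8  [Z2]
∂1: piv[aj,at,au,av,ej,ek] rk=6  ker:et,eu,ev,jk,jt,ju,jv,tu,tv,uv
∂2: piv[ajt,ajv,atu,atv,auv,ejt] rk=6  ker:jtv,tuv
rk∂_2=6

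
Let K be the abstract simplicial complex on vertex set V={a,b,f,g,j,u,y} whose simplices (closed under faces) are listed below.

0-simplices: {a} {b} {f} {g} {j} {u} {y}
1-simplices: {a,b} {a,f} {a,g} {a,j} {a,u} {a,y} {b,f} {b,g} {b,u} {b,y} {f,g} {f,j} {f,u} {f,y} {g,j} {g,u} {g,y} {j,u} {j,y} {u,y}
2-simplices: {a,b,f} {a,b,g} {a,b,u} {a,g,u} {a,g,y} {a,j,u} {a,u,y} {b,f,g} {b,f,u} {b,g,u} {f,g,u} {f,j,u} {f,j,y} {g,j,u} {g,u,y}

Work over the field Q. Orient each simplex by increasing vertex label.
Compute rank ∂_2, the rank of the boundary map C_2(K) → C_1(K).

n_0=7 n_1=20 n_2=15  [Q]
∂1: piv[ab,af,ag,aj,au,ay] rk=6  ker:bf,bg,bu,by,fg,fj,fu,fy,gj,gu,gy,ju,jy,uy
∂2: piv[abf,abg,abu,agu,agy,aju,auy,bfg,bfu,fju,fjy,gju] rk=12  ker:bgu,fgu,guy
rk∂_2=12

rank∂_2=12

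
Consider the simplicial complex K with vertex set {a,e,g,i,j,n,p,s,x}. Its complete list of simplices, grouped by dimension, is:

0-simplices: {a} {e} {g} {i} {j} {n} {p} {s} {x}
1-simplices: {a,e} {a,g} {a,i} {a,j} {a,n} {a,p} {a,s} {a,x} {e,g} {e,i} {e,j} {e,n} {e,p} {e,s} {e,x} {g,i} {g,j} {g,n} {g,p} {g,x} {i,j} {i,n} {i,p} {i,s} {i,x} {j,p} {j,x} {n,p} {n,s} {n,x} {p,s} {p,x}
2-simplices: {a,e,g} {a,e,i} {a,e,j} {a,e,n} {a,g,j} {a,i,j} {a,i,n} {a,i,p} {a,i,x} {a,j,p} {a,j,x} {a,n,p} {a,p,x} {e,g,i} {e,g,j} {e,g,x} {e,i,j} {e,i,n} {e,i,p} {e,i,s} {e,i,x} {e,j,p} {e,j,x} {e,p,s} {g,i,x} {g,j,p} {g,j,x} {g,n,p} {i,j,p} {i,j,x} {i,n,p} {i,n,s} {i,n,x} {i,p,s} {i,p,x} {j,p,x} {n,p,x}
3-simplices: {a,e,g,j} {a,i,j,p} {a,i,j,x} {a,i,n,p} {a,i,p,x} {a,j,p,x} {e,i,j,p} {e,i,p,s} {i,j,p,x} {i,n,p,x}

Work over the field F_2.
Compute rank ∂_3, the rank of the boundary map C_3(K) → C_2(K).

rank∂_3=9

n_0=9 n_1=32 n_2=37 n_3=10  [Z2]
∂1: piv[ae,ag,ai,aj,an,ap,as,ax] rk=8  ker:eg,ei,ej,en,ep,es,ex,gi,gj,gn,gp,gx,ij,in,ip,is,ix,jp,jx,np,ns,nx,ps,px
∂2: piv[aeg,aei,aej,aen,agj,aij,ain,aip,aix,ajp,ajx,anp,apx,egi,egx,eip,eis,eix,eps,gjp,gnp,ins,inx] rk=23  ker:egj,eij,ein,ejp,ejx,gix,gjx,ijp,ijx,inp,ips,ipx,jpx,npx
∂3: piv[aegj,aijp,aijx,ainp,aipx,ajpx,eijp,eips,inpx] rk=9  ker:ijpx
rk∂_3=9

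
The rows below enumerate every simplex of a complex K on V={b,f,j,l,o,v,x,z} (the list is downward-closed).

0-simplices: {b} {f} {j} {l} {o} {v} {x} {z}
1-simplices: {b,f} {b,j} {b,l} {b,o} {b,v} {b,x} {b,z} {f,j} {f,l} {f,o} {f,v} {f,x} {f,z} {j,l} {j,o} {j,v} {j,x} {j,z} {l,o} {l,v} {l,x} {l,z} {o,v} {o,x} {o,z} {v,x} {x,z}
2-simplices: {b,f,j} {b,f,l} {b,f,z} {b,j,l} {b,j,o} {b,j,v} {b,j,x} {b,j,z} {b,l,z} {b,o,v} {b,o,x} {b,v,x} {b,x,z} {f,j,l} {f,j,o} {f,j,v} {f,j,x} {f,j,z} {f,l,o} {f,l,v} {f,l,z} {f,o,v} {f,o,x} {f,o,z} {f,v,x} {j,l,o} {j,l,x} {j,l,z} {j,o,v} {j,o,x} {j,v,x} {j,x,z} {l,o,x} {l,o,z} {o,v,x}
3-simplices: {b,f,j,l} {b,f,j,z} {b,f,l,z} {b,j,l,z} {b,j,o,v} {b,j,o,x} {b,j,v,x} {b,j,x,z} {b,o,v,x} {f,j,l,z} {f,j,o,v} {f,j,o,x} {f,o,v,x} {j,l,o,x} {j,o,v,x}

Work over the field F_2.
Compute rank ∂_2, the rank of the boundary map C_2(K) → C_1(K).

rank∂_2=20

n_0=8 n_1=27 n_2=35 n_3=15  [Z2]
∂1: piv[bf,bj,bl,bo,bv,bx,bz] rk=7  ker:fj,fl,fo,fv,fx,fz,jl,jo,jv,jx,jz,lo,lv,lx,lz,ov,ox,oz,vx,xz
∂2: piv[bfj,bfl,bfz,bjl,bjo,bjv,bjx,bjz,blz,bov,box,bvx,bxz,fjo,fjv,fjx,flo,flv,foz,jlx] rk=20  ker:fjl,fjz,flz,fov,fox,fvx,jlo,jlz,jov,jox,jvx,jxz,lox,loz,ovx
∂3: piv[bfjl,bfjz,bflz,bjlz,bjov,bjox,bjvx,bjxz,bovx,fjov,fjox,fovx,jlox] rk=13  ker:fjlz,jovx
rk∂_2=20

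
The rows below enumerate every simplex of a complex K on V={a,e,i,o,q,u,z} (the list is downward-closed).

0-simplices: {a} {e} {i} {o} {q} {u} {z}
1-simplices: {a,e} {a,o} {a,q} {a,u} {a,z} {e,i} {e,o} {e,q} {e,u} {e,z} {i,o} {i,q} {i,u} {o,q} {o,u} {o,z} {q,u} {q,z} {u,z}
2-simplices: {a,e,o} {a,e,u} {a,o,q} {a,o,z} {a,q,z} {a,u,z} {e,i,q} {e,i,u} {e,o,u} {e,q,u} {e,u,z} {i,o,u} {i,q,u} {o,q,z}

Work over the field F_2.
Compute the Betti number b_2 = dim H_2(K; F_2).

b_2=2

n_0=7 n_1=19 n_2=14  [Z2]
∂1: piv[ae,ao,aq,au,az,ei] rk=6  ker:eo,eq,eu,ez,io,iq,iu,oq,ou,oz,qu,qz,uz
∂2: piv[aeo,aeu,aoq,aoz,aqz,auz,eiq,eiu,eou,equ,euz,iou] rk=12  ker:iqu,oqz
b_2=(14−12)−0=2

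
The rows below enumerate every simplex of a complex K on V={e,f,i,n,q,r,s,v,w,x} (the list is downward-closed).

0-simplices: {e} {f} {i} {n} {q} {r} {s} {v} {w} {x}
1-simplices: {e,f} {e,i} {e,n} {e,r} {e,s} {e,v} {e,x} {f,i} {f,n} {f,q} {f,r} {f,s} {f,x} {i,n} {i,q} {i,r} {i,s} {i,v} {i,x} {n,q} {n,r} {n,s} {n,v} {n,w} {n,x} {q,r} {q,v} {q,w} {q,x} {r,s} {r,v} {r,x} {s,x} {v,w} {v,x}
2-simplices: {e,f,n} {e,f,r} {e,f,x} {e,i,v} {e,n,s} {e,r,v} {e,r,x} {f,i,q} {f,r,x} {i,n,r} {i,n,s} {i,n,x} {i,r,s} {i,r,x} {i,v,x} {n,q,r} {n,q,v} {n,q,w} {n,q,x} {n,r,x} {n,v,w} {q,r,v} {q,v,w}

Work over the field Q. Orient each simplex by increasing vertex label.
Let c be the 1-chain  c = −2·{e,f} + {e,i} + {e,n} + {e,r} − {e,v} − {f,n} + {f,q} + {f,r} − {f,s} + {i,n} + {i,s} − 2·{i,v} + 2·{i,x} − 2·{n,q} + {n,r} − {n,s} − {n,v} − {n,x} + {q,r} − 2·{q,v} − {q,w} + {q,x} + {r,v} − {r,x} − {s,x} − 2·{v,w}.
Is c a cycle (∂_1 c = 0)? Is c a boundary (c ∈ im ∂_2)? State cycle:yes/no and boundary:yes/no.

n_0=10 n_1=35 n_2=23  [Q]
∂1: piv[ef,ei,en,er,es,ev,ex,fq,nw] rk=9  ker:fi,fn,fr,fs,fx,in,iq,ir,is,iv,ix,nq,nr,ns,nv,nx,qr,qv,qw,qx,rs,rv,rx,sx,vw,vx
∂2: piv[efn,efr,efx,eiv,ens,erv,erx,fiq,inr,ins,inx,irs,irx,ivx,nqr,nqv,nqw,nqx,nvw,qrv] rk=20  ker:frx,nrx,qvw
∂1c = −2·{f} − {i} + 5·{n} + 4·{r} − 3·{v} − 3·{w}

cycle:no boundary:no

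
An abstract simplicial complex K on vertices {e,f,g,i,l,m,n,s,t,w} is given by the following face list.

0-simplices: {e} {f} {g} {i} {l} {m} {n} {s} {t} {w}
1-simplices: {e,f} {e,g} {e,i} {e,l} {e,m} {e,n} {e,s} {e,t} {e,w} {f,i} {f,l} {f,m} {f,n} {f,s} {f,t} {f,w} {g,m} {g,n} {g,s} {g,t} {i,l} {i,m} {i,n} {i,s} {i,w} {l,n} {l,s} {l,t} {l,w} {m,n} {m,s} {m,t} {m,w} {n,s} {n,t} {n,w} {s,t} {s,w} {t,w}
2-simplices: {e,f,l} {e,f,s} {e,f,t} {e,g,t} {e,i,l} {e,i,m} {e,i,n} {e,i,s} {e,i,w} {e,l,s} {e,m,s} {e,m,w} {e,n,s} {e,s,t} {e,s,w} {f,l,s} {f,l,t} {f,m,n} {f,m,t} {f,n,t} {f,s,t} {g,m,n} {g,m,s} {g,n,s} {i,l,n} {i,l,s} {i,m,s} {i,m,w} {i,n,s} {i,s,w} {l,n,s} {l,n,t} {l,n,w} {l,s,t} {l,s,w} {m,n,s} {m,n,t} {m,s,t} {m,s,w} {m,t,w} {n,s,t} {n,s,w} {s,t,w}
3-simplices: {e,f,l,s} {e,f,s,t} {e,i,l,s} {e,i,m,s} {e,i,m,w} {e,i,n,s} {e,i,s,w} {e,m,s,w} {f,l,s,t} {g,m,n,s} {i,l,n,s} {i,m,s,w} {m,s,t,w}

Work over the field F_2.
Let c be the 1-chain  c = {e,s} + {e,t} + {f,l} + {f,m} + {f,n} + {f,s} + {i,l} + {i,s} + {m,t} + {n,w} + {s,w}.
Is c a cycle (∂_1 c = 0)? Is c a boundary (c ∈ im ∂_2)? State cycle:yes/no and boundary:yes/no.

n_0=10 n_1=39 n_2=43 n_3=13  [Z2]
∂1: piv[ef,eg,ei,el,em,en,es,et,ew] rk=9  ker:fi,fl,fm,fn,fs,ft,fw,gm,gn,gs,gt,il,im,in,is,iw,ln,ls,lt,lw,mn,ms,mt,mw,ns,nt,nw,st,sw,tw
∂2: piv[efl,efs,eft,egt,eil,eim,ein,eis,eiw,els,ems,emw,ens,est,esw,flt,fmn,fmt,fnt,gmn,gms,gns,iln,lnt,lnw,lsw,mtw] rk=27  ker:fls,fst,ils,ims,imw,ins,isw,lns,lst,mns,mnt,mst,msw,nst,nsw,stw
∂3: piv[efls,efst,eils,eims,eimw,eins,eisw,emsw,flst,gmns,ilns,mstw] rk=12  ker:imsw
∂1c = 0
c vs im∂2: reduces to 0 ⇒ boundary

cycle:yes boundary:yes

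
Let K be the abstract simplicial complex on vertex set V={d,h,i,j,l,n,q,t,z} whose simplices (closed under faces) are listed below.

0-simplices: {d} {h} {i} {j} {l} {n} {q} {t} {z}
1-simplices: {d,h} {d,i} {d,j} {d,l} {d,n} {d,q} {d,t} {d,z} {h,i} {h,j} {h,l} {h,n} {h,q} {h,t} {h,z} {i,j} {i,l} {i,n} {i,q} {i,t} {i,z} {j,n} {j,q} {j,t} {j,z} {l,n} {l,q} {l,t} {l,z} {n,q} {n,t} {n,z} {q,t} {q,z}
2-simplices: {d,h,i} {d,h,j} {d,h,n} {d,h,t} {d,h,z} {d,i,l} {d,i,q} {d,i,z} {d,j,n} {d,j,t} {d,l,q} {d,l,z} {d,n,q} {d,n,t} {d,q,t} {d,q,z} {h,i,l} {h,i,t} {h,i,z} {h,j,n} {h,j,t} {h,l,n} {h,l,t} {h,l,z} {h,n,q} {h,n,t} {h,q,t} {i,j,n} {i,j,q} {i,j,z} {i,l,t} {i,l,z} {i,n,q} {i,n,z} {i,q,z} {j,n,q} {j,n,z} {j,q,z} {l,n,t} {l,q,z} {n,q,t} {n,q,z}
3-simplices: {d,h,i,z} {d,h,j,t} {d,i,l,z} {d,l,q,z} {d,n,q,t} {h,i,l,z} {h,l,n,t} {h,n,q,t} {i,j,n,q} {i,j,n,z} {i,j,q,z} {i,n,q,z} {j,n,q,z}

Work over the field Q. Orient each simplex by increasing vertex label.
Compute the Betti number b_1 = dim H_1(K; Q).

n_0=9 n_1=34 n_2=42 n_3=13  [Q]
∂1: piv[dh,di,dj,dl,dn,dq,dt,dz] rk=8  ker:hi,hj,hl,hn,hq,ht,hz,ij,il,in,iq,it,iz,jn,jq,jt,jz,ln,lq,lt,lz,nq,nt,nz,qt,qz
∂2: piv[dhi,dhj,dhn,dht,dhz,dil,diq,diz,djn,djt,dlq,dlz,dnq,dnt,dqt,dqz,hil,hit,hln,hlt,hnq,ijn,ijq,ijz,inq,inz] rk=26  ker:hiz,hjn,hjt,hlz,hnt,hqt,ilt,ilz,iqz,jnq,jnz,jqz,lnt,lqz,nqt,nqz
∂3: piv[dhiz,dhjt,dilz,dlqz,dnqt,hilz,hlnt,hnqt,ijnq,ijnz,ijqz,inqz] rk=12  ker:jnqz
b_1=(34−8)−26=0

b_1=0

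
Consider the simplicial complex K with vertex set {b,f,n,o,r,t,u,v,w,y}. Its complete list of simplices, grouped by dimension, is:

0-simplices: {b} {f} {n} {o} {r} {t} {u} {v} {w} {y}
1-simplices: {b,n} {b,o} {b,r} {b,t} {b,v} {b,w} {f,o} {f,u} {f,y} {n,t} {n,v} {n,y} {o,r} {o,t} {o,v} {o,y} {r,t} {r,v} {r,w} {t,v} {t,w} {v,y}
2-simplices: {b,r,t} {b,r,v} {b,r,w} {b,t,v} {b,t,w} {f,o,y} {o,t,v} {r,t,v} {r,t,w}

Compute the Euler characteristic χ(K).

n_0=10 n_1=22 n_2=9
χ=+10−22+9=-3

χ(K)=-3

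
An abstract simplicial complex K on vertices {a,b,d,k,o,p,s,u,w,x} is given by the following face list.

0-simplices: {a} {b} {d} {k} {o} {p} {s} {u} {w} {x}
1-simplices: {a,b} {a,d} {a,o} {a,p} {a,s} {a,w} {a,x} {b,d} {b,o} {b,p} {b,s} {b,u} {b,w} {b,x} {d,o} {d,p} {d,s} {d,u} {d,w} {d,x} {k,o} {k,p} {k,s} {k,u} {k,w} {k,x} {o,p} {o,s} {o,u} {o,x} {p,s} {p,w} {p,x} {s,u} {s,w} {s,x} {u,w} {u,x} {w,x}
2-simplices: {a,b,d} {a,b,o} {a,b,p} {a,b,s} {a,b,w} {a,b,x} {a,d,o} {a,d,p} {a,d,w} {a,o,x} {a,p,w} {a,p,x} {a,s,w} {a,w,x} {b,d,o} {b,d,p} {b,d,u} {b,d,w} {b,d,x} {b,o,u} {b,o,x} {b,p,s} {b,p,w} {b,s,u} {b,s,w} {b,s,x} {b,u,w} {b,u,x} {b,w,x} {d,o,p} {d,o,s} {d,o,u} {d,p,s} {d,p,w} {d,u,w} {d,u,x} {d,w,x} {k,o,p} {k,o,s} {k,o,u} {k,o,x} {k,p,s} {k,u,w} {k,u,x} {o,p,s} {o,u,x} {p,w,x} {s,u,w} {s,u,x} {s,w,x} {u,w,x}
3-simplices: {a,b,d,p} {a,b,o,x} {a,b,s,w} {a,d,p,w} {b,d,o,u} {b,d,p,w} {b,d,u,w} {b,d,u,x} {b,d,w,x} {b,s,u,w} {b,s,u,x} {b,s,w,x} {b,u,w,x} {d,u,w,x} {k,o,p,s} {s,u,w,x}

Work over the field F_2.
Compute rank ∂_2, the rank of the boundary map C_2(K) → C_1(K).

rank∂_2=30

n_0=10 n_1=39 n_2=51 n_3=16  [Z2]
∂1: piv[ab,ad,ao,ap,as,aw,ax,bu,ko] rk=9  ker:bd,bo,bp,bs,bw,bx,do,dp,ds,du,dw,dx,kp,ks,ku,kw,kx,op,os,ou,ox,ps,pw,px,su,sw,sx,uw,ux,wx
∂2: piv[abd,abo,abp,abs,abw,abx,ado,adp,adw,aox,apw,apx,asw,awx,bdu,bdx,bou,bps,bsu,bsx,buw,bux,dop,dos,dps,kop,kos,kou,kox,kuw] rk=30  ker:bdo,bdp,bdw,box,bpw,bsw,bwx,dou,dpw,duw,dux,dwx,kps,kux,ops,oux,pwx,suw,sux,swx,uwx
∂3: piv[abdp,abox,absw,adpw,bdou,bdpw,bduw,bdux,bdwx,bsuw,bsux,bswx,buwx,kops] rk=14  ker:duwx,suwx
rk∂_2=30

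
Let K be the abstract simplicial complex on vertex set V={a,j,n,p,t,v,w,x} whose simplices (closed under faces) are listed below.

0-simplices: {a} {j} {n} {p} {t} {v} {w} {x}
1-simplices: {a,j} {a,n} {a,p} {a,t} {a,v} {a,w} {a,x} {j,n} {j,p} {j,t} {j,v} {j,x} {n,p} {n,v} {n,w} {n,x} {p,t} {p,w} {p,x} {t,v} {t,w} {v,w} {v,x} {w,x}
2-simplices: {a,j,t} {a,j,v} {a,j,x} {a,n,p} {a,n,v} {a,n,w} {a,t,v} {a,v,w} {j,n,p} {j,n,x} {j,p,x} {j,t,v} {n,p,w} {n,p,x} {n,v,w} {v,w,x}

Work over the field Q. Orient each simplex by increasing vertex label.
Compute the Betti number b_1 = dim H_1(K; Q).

n_0=8 n_1=24 n_2=16  [Q]
∂1: piv[aj,an,ap,at,av,aw,ax] rk=7  ker:jn,jp,jt,jv,jx,np,nv,nw,nx,pt,pw,px,tv,tw,vw,vx,wx
∂2: piv[ajt,ajv,ajx,anp,anv,anw,atv,avw,jnp,jnx,jpx,npw,vwx] rk=13  ker:jtv,npx,nvw
b_1=(24−7)−13=4

b_1=4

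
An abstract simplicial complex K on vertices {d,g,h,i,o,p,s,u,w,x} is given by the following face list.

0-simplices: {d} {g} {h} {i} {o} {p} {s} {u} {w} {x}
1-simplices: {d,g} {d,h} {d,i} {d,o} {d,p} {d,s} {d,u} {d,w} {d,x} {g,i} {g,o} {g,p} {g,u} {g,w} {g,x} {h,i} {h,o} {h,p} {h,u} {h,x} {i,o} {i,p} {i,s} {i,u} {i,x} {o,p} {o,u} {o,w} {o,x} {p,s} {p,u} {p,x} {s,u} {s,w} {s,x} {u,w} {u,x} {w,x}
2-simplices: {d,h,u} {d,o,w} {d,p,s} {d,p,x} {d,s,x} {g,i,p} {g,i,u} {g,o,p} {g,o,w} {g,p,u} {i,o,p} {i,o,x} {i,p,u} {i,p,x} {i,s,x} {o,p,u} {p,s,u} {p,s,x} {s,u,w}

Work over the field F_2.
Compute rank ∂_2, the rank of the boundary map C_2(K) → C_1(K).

n_0=10 n_1=38 n_2=19  [Z2]
∂1: piv[dg,dh,di,do,dp,ds,du,dw,dx] rk=9  ker:gi,go,gp,gu,gw,gx,hi,ho,hp,hu,hx,io,ip,is,iu,ix,op,ou,ow,ox,ps,pu,px,su,sw,sx,uw,ux,wx
∂2: piv[dhu,dow,dps,dpx,dsx,gip,giu,gop,gow,gpu,iop,iox,ipx,isx,opu,psu,suw] rk=17  ker:ipu,psx
rk∂_2=17

rank∂_2=17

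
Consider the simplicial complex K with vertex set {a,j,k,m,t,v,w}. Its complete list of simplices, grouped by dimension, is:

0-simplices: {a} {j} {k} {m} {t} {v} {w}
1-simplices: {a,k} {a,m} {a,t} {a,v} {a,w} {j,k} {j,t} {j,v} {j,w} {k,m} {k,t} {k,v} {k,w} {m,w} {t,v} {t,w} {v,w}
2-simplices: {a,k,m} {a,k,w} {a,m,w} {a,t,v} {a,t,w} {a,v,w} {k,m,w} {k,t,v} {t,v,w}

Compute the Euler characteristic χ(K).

χ(K)=-1

n_0=7 n_1=17 n_2=9
χ=+7−17+9=-1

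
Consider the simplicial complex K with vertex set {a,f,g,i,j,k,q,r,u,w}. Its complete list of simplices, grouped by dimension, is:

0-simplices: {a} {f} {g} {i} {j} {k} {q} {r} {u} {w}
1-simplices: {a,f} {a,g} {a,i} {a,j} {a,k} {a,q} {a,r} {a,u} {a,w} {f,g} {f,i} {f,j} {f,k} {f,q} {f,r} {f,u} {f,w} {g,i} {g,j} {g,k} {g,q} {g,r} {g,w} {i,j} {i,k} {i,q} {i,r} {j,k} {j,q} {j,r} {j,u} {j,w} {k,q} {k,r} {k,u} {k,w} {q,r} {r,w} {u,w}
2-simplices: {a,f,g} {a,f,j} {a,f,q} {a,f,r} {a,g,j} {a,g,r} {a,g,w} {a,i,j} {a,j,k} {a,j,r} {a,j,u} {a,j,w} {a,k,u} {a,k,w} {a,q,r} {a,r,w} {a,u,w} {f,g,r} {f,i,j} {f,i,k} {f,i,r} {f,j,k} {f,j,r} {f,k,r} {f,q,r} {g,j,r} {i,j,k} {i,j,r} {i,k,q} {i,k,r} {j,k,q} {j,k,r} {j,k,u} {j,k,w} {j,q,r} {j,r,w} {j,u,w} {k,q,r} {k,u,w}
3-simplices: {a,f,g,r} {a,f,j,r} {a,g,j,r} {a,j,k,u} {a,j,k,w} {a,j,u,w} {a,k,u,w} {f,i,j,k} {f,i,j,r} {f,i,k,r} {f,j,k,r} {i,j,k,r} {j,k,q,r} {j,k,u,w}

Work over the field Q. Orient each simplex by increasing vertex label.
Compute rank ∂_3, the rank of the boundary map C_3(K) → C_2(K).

n_0=10 n_1=39 n_2=39 n_3=14  [Q]
∂1: piv[af,ag,ai,aj,ak,aq,ar,au,aw] rk=9  ker:fg,fi,fj,fk,fq,fr,fu,fw,gi,gj,gk,gq,gr,gw,ij,ik,iq,ir,jk,jq,jr,ju,jw,kq,kr,ku,kw,qr,rw,uw
∂2: piv[afg,afj,afq,afr,agj,agr,agw,aij,ajk,ajr,aju,ajw,aku,akw,aqr,arw,auw,fij,fik,fir,fjk,fkr,ikq,jkq,jqr] rk=25  ker:fgr,fjr,fqr,gjr,ijk,ijr,ikr,jkr,jku,jkw,jrw,juw,kqr,kuw
∂3: piv[afgr,afjr,agjr,ajku,ajkw,ajuw,akuw,fijk,fijr,fikr,fjkr,jkqr] rk=12  ker:ijkr,jkuw
rk∂_3=12

rank∂_3=12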